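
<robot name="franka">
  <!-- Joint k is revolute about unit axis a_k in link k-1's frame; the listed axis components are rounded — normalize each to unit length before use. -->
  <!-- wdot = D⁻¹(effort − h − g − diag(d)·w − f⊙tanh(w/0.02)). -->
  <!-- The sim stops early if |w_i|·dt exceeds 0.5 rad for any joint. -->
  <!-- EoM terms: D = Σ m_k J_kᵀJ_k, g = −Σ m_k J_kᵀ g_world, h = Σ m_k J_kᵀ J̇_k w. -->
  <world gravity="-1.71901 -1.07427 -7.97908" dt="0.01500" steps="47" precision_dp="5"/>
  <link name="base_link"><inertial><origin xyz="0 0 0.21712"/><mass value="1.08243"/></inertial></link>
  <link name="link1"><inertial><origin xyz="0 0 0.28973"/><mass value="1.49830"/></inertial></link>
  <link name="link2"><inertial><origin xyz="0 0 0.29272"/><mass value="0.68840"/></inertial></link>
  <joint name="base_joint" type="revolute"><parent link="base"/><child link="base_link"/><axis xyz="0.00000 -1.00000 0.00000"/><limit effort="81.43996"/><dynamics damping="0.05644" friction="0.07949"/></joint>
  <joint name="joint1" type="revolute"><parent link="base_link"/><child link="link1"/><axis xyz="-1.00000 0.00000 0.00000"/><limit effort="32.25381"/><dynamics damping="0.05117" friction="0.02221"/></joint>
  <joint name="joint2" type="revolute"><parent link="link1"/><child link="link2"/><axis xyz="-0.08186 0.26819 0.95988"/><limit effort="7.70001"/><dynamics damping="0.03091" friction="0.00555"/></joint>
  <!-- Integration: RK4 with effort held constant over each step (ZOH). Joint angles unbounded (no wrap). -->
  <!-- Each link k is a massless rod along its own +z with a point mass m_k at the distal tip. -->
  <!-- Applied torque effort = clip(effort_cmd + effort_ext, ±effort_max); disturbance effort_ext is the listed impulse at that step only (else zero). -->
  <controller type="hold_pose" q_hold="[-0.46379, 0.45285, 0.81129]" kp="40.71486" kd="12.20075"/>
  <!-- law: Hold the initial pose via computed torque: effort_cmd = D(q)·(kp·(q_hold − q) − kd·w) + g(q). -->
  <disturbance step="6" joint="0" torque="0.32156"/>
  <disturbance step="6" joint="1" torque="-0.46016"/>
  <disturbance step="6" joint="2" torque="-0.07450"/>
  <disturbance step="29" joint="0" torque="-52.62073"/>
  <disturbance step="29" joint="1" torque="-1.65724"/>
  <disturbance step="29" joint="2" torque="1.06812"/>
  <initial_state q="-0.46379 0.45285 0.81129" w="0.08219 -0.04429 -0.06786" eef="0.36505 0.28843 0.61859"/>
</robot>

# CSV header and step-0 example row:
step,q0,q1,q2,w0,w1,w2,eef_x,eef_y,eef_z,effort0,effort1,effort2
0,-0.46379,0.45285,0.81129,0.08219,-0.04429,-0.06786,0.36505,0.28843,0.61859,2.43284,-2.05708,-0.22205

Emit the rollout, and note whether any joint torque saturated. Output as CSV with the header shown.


step,q0,q1,q2,w0,w1,w2,eef_x,eef_y,eef_z,effort0,effort1,effort2
1,-0.46268,0.45224,0.81056,0.06620,-0.03729,-0.03133,0.36443,0.28808,0.61920,2.54126,-2.08876,-0.22830
2,-0.46179,0.45173,0.81023,0.05209,-0.03002,-0.01583,0.36394,0.28781,0.61967,2.63735,-2.11670,-0.23347
3,-0.46110,0.45133,0.81003,0.03980,-0.02308,-0.01231,0.36356,0.28760,0.62003,2.72229,-2.14118,-0.23779
4,-0.46058,0.45103,0.80986,0.02938,-0.01716,-0.01044,0.36328,0.28744,0.62031,2.79686,-2.16240,-0.24152
5,-0.46021,0.45081,0.80971,0.02070,-0.01230,-0.00847,0.36307,0.28732,0.62051,2.86146,-2.18056,-0.24473
6,-0.45995,0.45066,0.80960,0.01363,-0.00837,-0.00621,0.36293,0.28724,0.62065,3.23780,-2.65610,-0.32195
7,-0.45978,0.45053,0.80800,0.00931,-0.00938,-0.19254,0.36282,0.28709,0.62084,2.90125,-2.12215,-0.23689
8,-0.45966,0.45037,0.80593,0.00629,-0.01116,-0.08855,0.36274,0.28689,0.62104,2.94717,-2.14478,-0.24205
9,-0.45959,0.45021,0.80512,0.00343,-0.01078,-0.02361,0.36270,0.28676,0.62116,2.98560,-2.16479,-0.24605
10,-0.45956,0.45006,0.80498,0.00031,-0.00747,-0.00678,0.36270,0.28668,0.62121,3.01731,-2.18216,-0.24865
11,-0.45957,0.44997,0.80497,-0.00228,-0.00406,-0.00247,0.36272,0.28663,0.62123,3.04300,-2.19682,-0.25059
12,-0.45962,0.44993,0.80498,-0.00423,-0.00128,0.00010,0.36276,0.28661,0.62122,3.06385,-2.20910,-0.25217
13,-0.45970,0.44993,0.80502,-0.00567,0.00092,0.00190,0.36280,0.28661,0.62120,3.08089,-2.21938,-0.25347
14,-0.45979,0.44995,0.80507,-0.00672,0.00264,0.00320,0.36286,0.28663,0.62115,3.09492,-2.22799,-0.25454
15,-0.45989,0.45000,0.80513,-0.00746,0.00397,0.00411,0.36292,0.28666,0.62110,3.10656,-2.23522,-0.25543
16,-0.46001,0.45007,0.80521,-0.00796,0.00498,0.00475,0.36298,0.28669,0.62103,3.11628,-2.24132,-0.25617
17,-0.46013,0.45015,0.80529,-0.00827,0.00573,0.00517,0.36305,0.28674,0.62096,3.12446,-2.24648,-0.25679
18,-0.46026,0.45024,0.80537,-0.00843,0.00627,0.00543,0.36312,0.28679,0.62089,3.13140,-2.25086,-0.25731
19,-0.46038,0.45033,0.80545,-0.00849,0.00664,0.00558,0.36318,0.28684,0.62082,3.13731,-2.25458,-0.25775
20,-0.46051,0.45043,0.80554,-0.00845,0.00687,0.00565,0.36325,0.28690,0.62074,3.14240,-2.25776,-0.25812
21,-0.46064,0.45054,0.80563,-0.00835,0.00698,0.00565,0.36332,0.28695,0.62066,3.14680,-2.26049,-0.25843
22,-0.46076,0.45064,0.80571,-0.00820,0.00701,0.00561,0.36338,0.28701,0.62058,3.15064,-2.26283,-0.25870
23,-0.46088,0.45075,0.80580,-0.00801,0.00697,0.00554,0.36345,0.28707,0.62051,3.15402,-2.26485,-0.25893
24,-0.46100,0.45085,0.80588,-0.00779,0.00688,0.00543,0.36351,0.28713,0.62043,3.15702,-2.26660,-0.25913
25,-0.46111,0.45095,0.80596,-0.00756,0.00674,0.00532,0.36357,0.28718,0.62036,3.15970,-2.26812,-0.25930
26,-0.46123,0.45105,0.80604,-0.00732,0.00657,0.00518,0.36362,0.28724,0.62029,3.16212,-2.26944,-0.25945
27,-0.46133,0.45115,0.80612,-0.00706,0.00637,0.00504,0.36368,0.28729,0.62022,3.16431,-2.27060,-0.25958
28,-0.46144,0.45124,0.80620,-0.00681,0.00616,0.00489,0.36373,0.28734,0.62015,3.16631,-2.27163,-0.25969
29,-0.46154,0.45133,0.80627,-0.00656,0.00594,0.00474,0.36378,0.28739,0.62009,-49.45257,-3.92977,0.80833
30,-0.46978,0.45140,0.79713,-1.09164,-0.00214,-1.19102,0.36875,0.28690,0.61759,13.12363,-1.93570,-0.46700
31,-0.48455,0.45111,0.78332,-0.87909,-0.03349,-0.66770,0.37769,0.28599,0.61295,11.91609,-1.92370,-0.44905
32,-0.49639,0.45051,0.77576,-0.69925,-0.04564,-0.35041,0.38490,0.28526,0.60903,10.84210,-1.92988,-0.42865
33,-0.50573,0.44981,0.77203,-0.54687,-0.04749,-0.15435,0.39062,0.28470,0.60580,9.88792,-1.94645,-0.40830
34,-0.51296,0.44912,0.77066,-0.41780,-0.04380,-0.03302,0.39507,0.28428,0.60321,9.04104,-1.96888,-0.38913
35,-0.51841,0.44852,0.77061,-0.30958,-0.03472,0.00751,0.39843,0.28397,0.60120,8.29016,-1.99409,-0.37088
36,-0.52237,0.44808,0.77077,-0.21865,-0.02404,0.01086,0.40087,0.28376,0.59972,7.62512,-2.01993,-0.35431
37,-0.52507,0.44779,0.77096,-0.14194,-0.01474,0.01280,0.40254,0.28362,0.59869,7.03677,-2.04478,-0.33985
38,-0.52672,0.44762,0.77117,-0.07758,-0.00703,0.01501,0.40355,0.28355,0.59806,6.51691,-2.06752,-0.32722
39,-0.52748,0.44756,0.77141,-0.02401,-0.00082,0.01688,0.40401,0.28354,0.59775,6.05867,-2.08762,-0.31616
40,-0.52752,0.44759,0.77164,0.01862,0.00475,0.00904,0.40404,0.28356,0.59772,5.66779,-2.10505,-0.30658
41,-0.52699,0.44769,0.77172,0.05198,0.00874,0.00601,0.40370,0.28362,0.59790,5.33910,-2.12005,-0.29869
42,-0.52601,0.44785,0.77180,0.07888,0.01160,0.00588,0.40310,0.28370,0.59825,5.05151,-2.13314,-0.29188
43,-0.52466,0.44804,0.77187,0.10027,0.01371,0.00595,0.40227,0.28380,0.59874,4.79925,-2.14467,-0.28595
44,-0.52303,0.44826,0.77196,0.11695,0.01522,0.00605,0.40126,0.28392,0.59934,4.57832,-2.15489,-0.28081
45,-0.52119,0.44849,0.77204,0.12959,0.01626,0.00615,0.40012,0.28404,0.60002,4.38517,-2.16401,-0.27637
46,-0.51917,0.44874,0.77212,0.13880,0.01691,0.00623,0.39888,0.28417,0.60075,4.21663,-2.17220,-0.27254
47,-0.51705,0.44900,0.77221,0.14510,0.01725,0.00629,0.39756,0.28430,0.60153,,,
# any joint saturated: no


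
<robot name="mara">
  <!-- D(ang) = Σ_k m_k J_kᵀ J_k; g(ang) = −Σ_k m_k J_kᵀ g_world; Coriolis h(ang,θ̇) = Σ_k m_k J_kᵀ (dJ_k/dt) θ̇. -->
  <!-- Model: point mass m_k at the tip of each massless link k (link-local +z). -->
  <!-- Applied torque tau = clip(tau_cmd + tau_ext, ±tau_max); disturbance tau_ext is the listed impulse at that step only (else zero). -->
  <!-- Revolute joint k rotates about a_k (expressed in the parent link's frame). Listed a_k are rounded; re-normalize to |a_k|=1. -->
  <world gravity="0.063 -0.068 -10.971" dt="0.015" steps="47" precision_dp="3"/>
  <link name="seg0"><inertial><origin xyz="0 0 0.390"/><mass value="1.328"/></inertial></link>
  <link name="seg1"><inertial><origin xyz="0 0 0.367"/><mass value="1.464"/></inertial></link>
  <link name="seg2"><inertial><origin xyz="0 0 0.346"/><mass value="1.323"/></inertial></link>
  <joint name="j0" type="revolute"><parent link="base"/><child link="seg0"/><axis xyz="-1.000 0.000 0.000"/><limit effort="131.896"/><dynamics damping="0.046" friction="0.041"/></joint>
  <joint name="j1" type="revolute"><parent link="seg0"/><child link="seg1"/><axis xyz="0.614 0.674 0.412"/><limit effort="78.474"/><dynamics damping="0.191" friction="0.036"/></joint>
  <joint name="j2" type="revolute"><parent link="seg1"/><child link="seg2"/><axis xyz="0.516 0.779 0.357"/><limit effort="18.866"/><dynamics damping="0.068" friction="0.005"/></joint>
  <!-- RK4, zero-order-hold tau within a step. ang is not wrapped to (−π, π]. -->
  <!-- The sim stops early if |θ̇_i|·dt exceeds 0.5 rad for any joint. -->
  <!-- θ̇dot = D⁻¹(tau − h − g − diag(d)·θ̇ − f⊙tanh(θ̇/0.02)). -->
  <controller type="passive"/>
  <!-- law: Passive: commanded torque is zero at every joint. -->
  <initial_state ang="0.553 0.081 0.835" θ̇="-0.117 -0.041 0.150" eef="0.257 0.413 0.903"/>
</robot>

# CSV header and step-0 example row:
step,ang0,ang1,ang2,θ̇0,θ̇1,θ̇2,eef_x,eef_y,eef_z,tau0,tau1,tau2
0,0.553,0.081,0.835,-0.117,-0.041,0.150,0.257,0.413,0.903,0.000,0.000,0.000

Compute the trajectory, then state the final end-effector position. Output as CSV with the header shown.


step,ang0,ang1,ang2,θ̇0,θ̇1,θ̇2,eef_x,eef_y,eef_z,tau0,tau1,tau2
1,0.552,0.080,0.841,-0.030,-0.133,0.638,0.258,0.412,0.902,0.000,0.000,0.000
2,0.552,0.077,0.854,0.058,-0.217,1.112,0.260,0.411,0.900,0.000,0.000,0.000
3,0.554,0.073,0.874,0.147,-0.292,1.570,0.262,0.410,0.896,0.000,0.000,0.000
4,0.557,0.068,0.901,0.238,-0.355,2.007,0.266,0.411,0.890,0.000,0.000,0.000
5,0.561,0.063,0.934,0.332,-0.403,2.422,0.270,0.412,0.882,0.000,0.000,0.000
6,0.567,0.056,0.974,0.428,-0.436,2.812,0.275,0.413,0.871,0.000,0.000,0.000
7,0.574,0.050,1.019,0.529,-0.451,3.175,0.281,0.415,0.859,0.000,0.000,0.000
8,0.582,0.043,1.069,0.635,-0.445,3.509,0.287,0.417,0.845,0.000,0.000,0.000
9,0.593,0.036,1.124,0.747,-0.417,3.810,0.294,0.421,0.829,0.000,0.000,0.000
10,0.605,0.031,1.183,0.866,-0.363,4.078,0.301,0.424,0.810,0.000,0.000,0.000
11,0.619,0.026,1.246,0.993,-0.283,4.310,0.309,0.428,0.788,0.000,0.000,0.000
12,0.635,0.022,1.312,1.131,-0.174,4.505,0.316,0.433,0.765,0.000,0.000,0.000
13,0.653,0.021,1.381,1.280,-0.034,4.661,0.324,0.438,0.738,0.000,0.000,0.000
14,0.673,0.021,1.452,1.441,0.133,4.780,0.331,0.444,0.709,0.000,0.000,0.000
15,0.696,0.025,1.524,1.616,0.330,4.858,0.338,0.450,0.678,0.000,0.000,0.000
16,0.722,0.031,1.597,1.808,0.558,4.891,0.344,0.456,0.644,0.000,0.000,0.000
17,0.750,0.042,1.670,2.017,0.814,4.878,0.350,0.463,0.607,0.000,0.000,0.000
18,0.782,0.056,1.743,2.245,1.094,4.819,0.355,0.470,0.568,0.000,0.000,0.000
19,0.818,0.075,1.815,2.492,1.391,4.713,0.359,0.477,0.527,0.000,0.000,0.000
20,0.857,0.098,1.884,2.758,1.694,4.563,0.362,0.484,0.483,0.000,0.000,0.000
21,0.901,0.125,1.952,3.044,1.991,4.374,0.363,0.491,0.437,0.000,0.000,0.000
22,0.949,0.157,2.015,3.347,2.267,4.153,0.364,0.498,0.390,0.000,0.000,0.000
23,1.001,0.193,2.076,3.665,2.504,3.909,0.363,0.504,0.340,0.000,0.000,0.000
24,1.059,0.232,2.133,3.995,2.684,3.655,0.361,0.509,0.289,0.000,0.000,0.000
25,1.121,0.273,2.186,4.334,2.790,3.406,0.358,0.513,0.237,0.000,0.000,0.000
26,1.189,0.315,2.235,4.678,2.805,3.178,0.354,0.515,0.184,0.000,0.000,0.000
27,1.261,0.357,2.281,5.021,2.716,2.985,0.348,0.515,0.130,0.000,0.000,0.000
28,1.339,0.396,2.325,5.360,2.512,2.842,0.342,0.513,0.075,0.000,0.000,0.000
29,1.422,0.432,2.367,5.687,2.184,2.758,0.335,0.507,0.020,0.000,0.000,0.000
30,1.510,0.461,2.408,5.997,1.727,2.738,0.327,0.499,-0.035,0.000,0.000,0.000
31,1.602,0.483,2.449,6.279,1.139,2.785,0.317,0.486,-0.091,0.000,0.000,0.000
32,1.698,0.495,2.492,6.523,0.422,2.892,0.307,0.470,-0.145,0.000,0.000,0.000
33,1.797,0.495,2.536,6.717,-0.413,3.049,0.296,0.449,-0.199,0.000,0.000,0.000
34,1.899,0.482,2.583,6.850,-1.351,3.239,0.283,0.425,-0.251,0.000,0.000,0.000
35,2.002,0.454,2.633,6.912,-2.373,3.445,0.269,0.395,-0.301,0.000,0.000,0.000
36,2.106,0.410,2.687,6.900,-3.446,3.652,0.254,0.361,-0.349,0.000,0.000,0.000
37,2.209,0.350,2.743,6.818,-4.526,3.845,0.238,0.323,-0.393,0.000,0.000,0.000
38,2.310,0.275,2.802,6.681,-5.556,4.019,0.221,0.279,-0.433,0.000,0.000,0.000
39,2.409,0.184,2.863,6.516,-6.463,4.172,0.203,0.230,-0.468,0.000,0.000,0.000
40,2.506,0.082,2.927,6.359,-7.154,4.301,0.185,0.176,-0.496,0.000,0.000,0.000
41,2.600,-0.029,2.992,6.261,-7.516,4.395,0.167,0.118,-0.516,0.000,0.000,0.000
42,2.694,-0.141,3.058,6.275,-7.423,4.419,0.149,0.055,-0.527,0.000,0.000,0.000
43,2.790,-0.248,3.124,6.449,-6.769,4.316,0.134,-0.010,-0.528,0.000,0.000,0.000
44,2.889,-0.341,3.187,6.802,-5.519,4.029,0.120,-0.078,-0.520,0.000,0.000,0.000
45,2.994,-0.411,3.244,7.301,-3.755,3.535,0.109,-0.145,-0.502,0.000,0.000,0.000
46,3.108,-0.452,3.292,7.866,-1.666,2.889,0.099,-0.212,-0.476,0.000,0.000,0.000
47,3.230,-0.461,3.331,8.391,0.504,2.219,0.090,-0.275,-0.442,,,
# final eef position (m): 0.090 -0.275 -0.442


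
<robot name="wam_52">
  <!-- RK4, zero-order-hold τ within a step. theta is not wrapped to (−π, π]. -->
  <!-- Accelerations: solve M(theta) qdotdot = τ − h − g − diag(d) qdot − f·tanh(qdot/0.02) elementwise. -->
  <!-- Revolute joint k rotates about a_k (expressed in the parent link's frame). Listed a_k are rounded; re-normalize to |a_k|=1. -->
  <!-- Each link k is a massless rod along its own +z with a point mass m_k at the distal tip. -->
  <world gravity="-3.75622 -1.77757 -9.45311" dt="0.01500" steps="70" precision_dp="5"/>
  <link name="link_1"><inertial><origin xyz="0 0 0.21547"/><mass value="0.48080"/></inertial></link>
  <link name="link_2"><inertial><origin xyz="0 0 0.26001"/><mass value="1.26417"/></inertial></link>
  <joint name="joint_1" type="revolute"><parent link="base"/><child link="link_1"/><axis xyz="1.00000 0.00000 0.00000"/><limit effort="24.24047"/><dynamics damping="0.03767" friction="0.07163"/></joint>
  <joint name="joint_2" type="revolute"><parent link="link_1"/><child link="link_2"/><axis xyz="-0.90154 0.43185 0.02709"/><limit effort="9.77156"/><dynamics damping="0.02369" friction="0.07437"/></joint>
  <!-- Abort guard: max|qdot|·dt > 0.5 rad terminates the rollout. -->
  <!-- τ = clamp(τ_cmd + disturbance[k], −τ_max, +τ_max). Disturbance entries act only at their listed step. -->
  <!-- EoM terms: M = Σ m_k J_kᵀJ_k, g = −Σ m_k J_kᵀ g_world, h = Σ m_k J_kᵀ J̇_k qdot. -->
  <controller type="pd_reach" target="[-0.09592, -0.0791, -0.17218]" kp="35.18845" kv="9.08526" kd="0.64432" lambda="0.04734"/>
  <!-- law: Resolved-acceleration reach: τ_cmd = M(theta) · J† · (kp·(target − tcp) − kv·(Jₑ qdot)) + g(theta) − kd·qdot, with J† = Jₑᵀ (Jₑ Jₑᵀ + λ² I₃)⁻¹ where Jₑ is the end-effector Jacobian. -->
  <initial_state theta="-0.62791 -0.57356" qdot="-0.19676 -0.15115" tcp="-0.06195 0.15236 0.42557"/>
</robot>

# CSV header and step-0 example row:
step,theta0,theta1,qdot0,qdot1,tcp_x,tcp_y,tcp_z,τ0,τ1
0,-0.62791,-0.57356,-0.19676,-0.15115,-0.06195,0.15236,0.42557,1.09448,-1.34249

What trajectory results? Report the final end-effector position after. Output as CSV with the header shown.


step,theta0,theta1,qdot0,qdot1,tcp_x,tcp_y,tcp_z,τ0,τ1
1,-0.63560,-0.58598,-0.82680,-1.49951,-0.06315,0.15263,0.42440,1.47835,-0.21482
2,-0.64987,-0.61272,-1.07585,-2.06490,-0.06573,0.15222,0.42216,1.57760,0.25533
3,-0.66682,-0.64571,-1.18460,-2.33622,-0.06885,0.15136,0.41939,1.57920,0.47655
4,-0.68501,-0.68194,-1.24256,-2.49656,-0.07219,0.15017,0.41626,1.55143,0.60219
5,-0.70394,-0.72024,-1.28228,-2.61327,-0.07564,0.14870,0.41285,1.51822,0.68947
6,-0.72341,-0.76014,-1.31543,-2.71112,-0.07912,0.14696,0.40915,1.48736,0.76021
7,-0.74336,-0.80145,-1.34597,-2.79916,-0.08259,0.14499,0.40517,1.46082,0.82306
8,-0.76375,-0.84402,-1.37507,-2.88059,-0.08604,0.14278,0.40090,1.43857,0.88170
9,-0.78458,-0.88778,-1.40282,-2.95638,-0.08944,0.14035,0.39634,1.41987,0.93785
10,-0.80581,-0.93263,-1.42896,-3.02666,-0.09275,0.13770,0.39147,1.40384,0.99241
11,-0.82741,-0.97849,-1.45309,-3.09124,-0.09596,0.13484,0.38631,1.38959,1.04596
12,-0.84936,-1.02528,-1.47480,-3.14983,-0.09904,0.13177,0.38084,1.37632,1.09888
13,-0.87162,-1.07290,-1.49369,-3.20213,-0.10197,0.12851,0.37507,1.36331,1.15144
14,-0.89414,-1.12126,-1.50940,-3.24790,-0.10472,0.12505,0.36901,1.34993,1.20387
15,-0.91686,-1.17026,-1.52159,-3.28693,-0.10727,0.12140,0.36267,1.33563,1.25631
16,-0.93974,-1.21979,-1.52997,-3.31908,-0.10961,0.11757,0.35606,1.31998,1.30889
17,-0.96272,-1.26975,-1.53429,-3.34429,-0.11170,0.11357,0.34920,1.30258,1.36167
18,-0.98573,-1.32004,-1.53433,-3.36257,-0.11355,0.10940,0.34211,1.28316,1.41467
19,-1.00871,-1.37055,-1.52993,-3.37398,-0.11513,0.10508,0.33480,1.26149,1.46788
20,-1.03159,-1.42119,-1.52094,-3.37868,-0.11643,0.10061,0.32730,1.23742,1.52127
21,-1.05431,-1.47185,-1.50727,-3.37685,-0.11746,0.09601,0.31963,1.21086,1.57475
22,-1.07678,-1.52243,-1.48885,-3.36876,-0.11820,0.09129,0.31181,1.18179,1.62824
23,-1.09894,-1.57285,-1.46567,-3.35471,-0.11865,0.08646,0.30386,1.15023,1.68160
24,-1.12072,-1.62301,-1.43772,-3.33504,-0.11881,0.08153,0.29582,1.11627,1.73469
25,-1.14204,-1.67284,-1.40506,-3.31010,-0.11870,0.07652,0.28769,1.08002,1.78738
26,-1.16284,-1.72227,-1.36777,-3.28029,-0.11831,0.07143,0.27950,1.04166,1.83950
27,-1.18305,-1.77121,-1.32595,-3.24602,-0.11765,0.06629,0.27127,1.00139,1.89089
28,-1.20260,-1.81960,-1.27973,-3.20767,-0.11674,0.06111,0.26302,0.95945,1.94139
29,-1.22143,-1.86740,-1.22931,-3.16566,-0.11559,0.05589,0.25477,0.91609,1.99083
30,-1.23947,-1.91454,-1.17486,-3.12039,-0.11421,0.05066,0.24652,0.87161,2.03908
31,-1.25666,-1.96098,-1.11661,-3.07222,-0.11261,0.04543,0.23829,0.82631,2.08597
32,-1.27296,-2.00668,-1.05481,-3.02152,-0.11082,0.04021,0.23010,0.78051,2.13138
33,-1.28830,-2.05160,-0.98972,-2.96863,-0.10884,0.03502,0.22194,0.73455,2.17517
34,-1.30265,-2.09572,-0.92162,-2.91386,-0.10670,0.02987,0.21384,0.68878,2.21723
35,-1.31595,-2.13900,-0.85081,-2.85749,-0.10441,0.02477,0.20579,0.64354,2.25744
36,-1.32818,-2.18143,-0.77757,-2.79978,-0.10199,0.01974,0.19780,0.59918,2.29571
37,-1.33929,-2.22298,-0.70220,-2.74095,-0.09944,0.01480,0.18987,0.55604,2.33192
38,-1.34925,-2.26364,-0.62498,-2.68119,-0.09680,0.00996,0.18201,0.51446,2.36600
39,-1.35805,-2.30340,-0.54618,-2.62066,-0.09407,0.00522,0.17422,0.47475,2.39784
40,-1.36565,-2.34225,-0.46602,-2.55950,-0.09127,0.00062,0.16650,0.43723,2.42736
41,-1.37205,-2.38018,-0.38471,-2.49780,-0.08842,-0.00385,0.15885,0.40215,2.45447
42,-1.37721,-2.41718,-0.30238,-2.43564,-0.08552,-0.00817,0.15128,0.36977,2.47910
43,-1.38113,-2.45324,-0.21914,-2.37308,-0.08258,-0.01232,0.14378,0.34029,2.50114
44,-1.38380,-2.48837,-0.13502,-2.31014,-0.07963,-0.01630,0.13635,0.31389,2.52051
45,-1.38520,-2.52254,-0.05002,-2.24687,-0.07668,-0.02010,0.12901,0.29074,2.53713
46,-1.38538,-2.55579,0.01755,-2.18821,-0.07372,-0.02369,0.12174,0.28768,2.55405
47,-1.38485,-2.58823,0.05257,-2.13715,-0.07076,-0.02702,0.11454,0.31775,2.57293
48,-1.38368,-2.61985,0.10450,-2.07979,-0.06782,-0.03010,0.10742,0.33625,2.58435
49,-1.38162,-2.65059,0.17041,-2.01805,-0.06489,-0.03293,0.10040,0.34634,2.58986
50,-1.37851,-2.68038,0.24594,-1.95378,-0.06201,-0.03553,0.09349,0.35223,2.59086
51,-1.37420,-2.70919,0.32839,-1.88806,-0.05917,-0.03791,0.08669,0.35648,2.58813
52,-1.36862,-2.73701,0.41613,-1.82148,-0.05639,-0.04007,0.08002,0.36047,2.58207
53,-1.36169,-2.76383,0.50816,-1.75440,-0.05367,-0.04201,0.07347,0.36483,2.57289
54,-1.35336,-2.78965,0.60377,-1.68703,-0.05102,-0.04373,0.06705,0.36969,2.56065
55,-1.34356,-2.81445,0.70231,-1.61950,-0.04845,-0.04523,0.06077,0.37483,2.54541
56,-1.33227,-2.83824,0.80299,-1.55195,-0.04595,-0.04652,0.05463,0.37979,2.52717
57,-1.31947,-2.86102,0.90475,-1.48452,-0.04354,-0.04759,0.04864,0.38397,2.50593
58,-1.30513,-2.88278,1.00621,-1.41738,-0.04123,-0.04844,0.04279,0.38670,2.48171
59,-1.28929,-2.90355,1.10561,-1.35072,-0.03900,-0.04907,0.03710,0.38729,2.45455
60,-1.27199,-2.92332,1.20080,-1.28477,-0.03686,-0.04948,0.03158,0.38518,2.42448
61,-1.25331,-2.94211,1.28934,-1.21979,-0.03482,-0.04968,0.02623,0.37994,2.39157
62,-1.23337,-2.95994,1.36860,-1.15605,-0.03288,-0.04966,0.02106,0.37141,2.35590
63,-1.21234,-2.97682,1.43597,-1.09380,-0.03103,-0.04943,0.01609,0.35973,2.31756
64,-1.19039,-2.99278,1.48905,-1.03326,-0.02928,-0.04899,0.01132,0.34537,2.27664
65,-1.16778,-3.00785,1.52585,-0.97463,-0.02762,-0.04837,0.00677,0.32906,2.23324
66,-1.14474,-3.02206,1.54501,-0.91801,-0.02605,-0.04757,0.00245,0.31179,2.18749
67,-1.12156,-3.03543,1.54593,-0.86345,-0.02456,-0.04661,-0.00163,0.29463,2.13953
68,-1.09850,-3.04800,1.52878,-0.81096,-0.02317,-0.04552,-0.00547,0.27868,2.08952
69,-1.07582,-3.05980,1.49456,-0.76047,-0.02185,-0.04431,-0.00905,0.26490,2.03768
70,-1.05377,-3.07085,1.44492,-0.71189,-0.02062,-0.04301,-0.01238,,
# final tcp position (m): -0.02062 -0.04301 -0.01238


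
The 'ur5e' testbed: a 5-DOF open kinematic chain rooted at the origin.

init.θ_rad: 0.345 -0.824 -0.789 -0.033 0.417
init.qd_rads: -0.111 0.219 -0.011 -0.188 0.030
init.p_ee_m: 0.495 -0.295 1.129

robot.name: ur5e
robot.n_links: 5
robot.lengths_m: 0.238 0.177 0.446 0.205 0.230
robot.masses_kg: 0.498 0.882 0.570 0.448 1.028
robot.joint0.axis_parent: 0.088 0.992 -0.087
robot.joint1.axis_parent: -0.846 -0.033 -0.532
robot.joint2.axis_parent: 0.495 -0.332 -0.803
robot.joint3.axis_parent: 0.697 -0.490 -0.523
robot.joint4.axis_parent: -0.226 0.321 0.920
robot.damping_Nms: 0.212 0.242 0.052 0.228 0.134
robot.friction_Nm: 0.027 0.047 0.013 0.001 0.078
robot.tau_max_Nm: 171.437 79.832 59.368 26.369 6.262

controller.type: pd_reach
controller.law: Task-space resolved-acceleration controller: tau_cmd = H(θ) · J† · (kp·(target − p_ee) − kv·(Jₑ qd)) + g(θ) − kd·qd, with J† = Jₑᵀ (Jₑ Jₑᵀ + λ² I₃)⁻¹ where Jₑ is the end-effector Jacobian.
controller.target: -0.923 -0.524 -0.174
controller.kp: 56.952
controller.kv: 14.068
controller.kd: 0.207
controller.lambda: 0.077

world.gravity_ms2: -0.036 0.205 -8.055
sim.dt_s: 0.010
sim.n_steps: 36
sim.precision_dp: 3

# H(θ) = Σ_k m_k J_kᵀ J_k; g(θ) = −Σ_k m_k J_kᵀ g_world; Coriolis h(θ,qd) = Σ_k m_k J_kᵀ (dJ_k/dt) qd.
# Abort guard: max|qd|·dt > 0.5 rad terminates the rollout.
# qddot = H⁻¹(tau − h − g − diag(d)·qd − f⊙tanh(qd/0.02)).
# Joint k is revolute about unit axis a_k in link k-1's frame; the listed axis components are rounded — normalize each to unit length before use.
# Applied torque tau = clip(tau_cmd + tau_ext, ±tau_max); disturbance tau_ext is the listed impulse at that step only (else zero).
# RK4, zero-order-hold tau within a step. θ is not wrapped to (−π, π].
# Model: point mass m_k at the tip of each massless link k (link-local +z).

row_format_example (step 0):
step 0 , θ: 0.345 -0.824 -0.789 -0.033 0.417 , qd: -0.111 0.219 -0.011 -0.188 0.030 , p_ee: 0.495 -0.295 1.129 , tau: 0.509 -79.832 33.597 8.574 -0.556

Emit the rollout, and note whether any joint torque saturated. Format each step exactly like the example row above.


step 1 , θ: 0.344 -0.831 -0.785 -0.057 0.426 , qd: -0.017 -1.554 0.794 -4.451 1.950 , p_ee: 0.491 -0.294 1.129 , tau: 9.245 -79.832 31.441 7.972 -0.588
step 2 , θ: 0.346 -0.858 -0.784 -0.119 0.444 , qd: 0.362 -3.709 -0.198 -7.749 2.568 , p_ee: 0.483 -0.296 1.127 , tau: 20.619 -74.746 27.982 5.734 0.011
step 3 , θ: 0.353 -0.904 -0.791 -0.210 0.477 , qd: 0.889 -5.242 -0.876 -10.512 3.493 , p_ee: 0.470 -0.301 1.122 , tau: 26.719 -62.821 21.605 2.173 0.757
step 4 , θ: 0.365 -0.961 -0.802 -0.325 0.518 , qd: 1.483 -5.958 -1.073 -12.643 4.263 , p_ee: 0.453 -0.310 1.113 , tau: 22.707 -46.836 12.754 -2.066 1.521
step 5 , θ: 0.383 -1.022 -0.815 -0.458 0.564 , qd: 2.107 -6.098 -1.420 -13.813 4.715 , p_ee: 0.433 -0.321 1.097 , tau: 11.332 -29.723 3.517 -6.043 2.125
step 6 , θ: 0.407 -1.082 -0.833 -0.598 0.610 , qd: 2.702 -5.842 -2.029 -14.177 4.717 , p_ee: 0.409 -0.334 1.076 , tau: -2.066 -14.398 -4.241 -8.949 2.474
step 7 , θ: 0.437 -1.138 -0.857 -0.739 0.655 , qd: 3.224 -5.336 -2.827 -14.010 4.436 , p_ee: 0.382 -0.348 1.050 , tau: -14.067 -2.005 -9.778 -10.467 2.522
step 8 , θ: 0.471 -1.188 -0.890 -0.878 0.696 , qd: 3.649 -4.691 -3.715 -13.549 4.006 , p_ee: 0.354 -0.364 1.019 , tau: -23.527 7.536 -13.177 -10.666 2.302
step 9 , θ: 0.509 -1.231 -0.931 -1.010 0.732 , qd: 3.957 -3.983 -4.614 -12.951 3.502 , p_ee: 0.324 -0.380 0.984 , tau: -30.488 14.727 -14.836 -9.780 1.883
step 10 , θ: 0.550 -1.267 -0.982 -1.137 0.763 , qd: 4.133 -3.259 -5.466 -12.314 2.958 , p_ee: 0.294 -0.396 0.946 , tau: -35.405 20.110 -15.199 -8.078 1.339
step 11 , θ: 0.591 -1.296 -1.040 -1.257 0.789 , qd: 4.163 -2.550 -6.228 -11.699 2.387 , p_ee: 0.262 -0.412 0.906 , tau: -38.812 24.153 -14.655 -5.812 0.736
step 12 , θ: 0.632 -1.318 -1.105 -1.371 0.810 , qd: 4.036 -1.873 -6.875 -11.146 1.782 , p_ee: 0.231 -0.428 0.865 , tau: -41.201 27.236 -13.522 -3.189 0.128
step 13 , θ: 0.671 -1.334 -1.177 -1.479 0.826 , qd: 3.743 -1.239 -7.396 -10.680 1.127 , p_ee: 0.200 -0.442 0.821 , tau: -43.005 29.670 -12.053 -0.380 -0.445
step 14 , θ: 0.706 -1.343 -1.252 -1.584 0.834 , qd: 3.276 -0.655 -7.793 -10.305 0.409 , p_ee: 0.169 -0.457 0.777 , tau: -44.617 31.715 -10.452 2.483 -0.956
step 15 , θ: 0.735 -1.347 -1.331 -1.685 0.839 , qd: 2.624 -0.124 -8.061 -9.989 -0.203 , p_ee: 0.139 -0.470 0.733 , tau: -46.480 33.643 -8.899 5.310 -1.434
step 16 , θ: 0.757 -1.346 -1.412 -1.783 0.836 , qd: 1.793 0.327 -8.246 -9.747 -1.112 , p_ee: 0.111 -0.484 0.688 , tau: -48.895 35.512 -7.527 8.015 -1.779
step 17 , θ: 0.770 -1.341 -1.495 -1.878 0.828 , qd: 0.747 0.680 -8.285 -9.349 -1.205 , p_ee: 0.084 -0.497 0.645 , tau: -52.613 37.742 -6.547 10.559 -2.232
step 18 , θ: 0.772 -1.333 -1.577 -1.969 0.813 , qd: -0.434 0.907 -8.353 -8.964 -2.054 , p_ee: 0.060 -0.510 0.602 , tau: -57.328 39.606 -5.940 12.836 -2.427
step 19 , θ: 0.760 -1.324 -1.660 -2.055 0.796 , qd: -1.791 0.990 -8.307 -8.274 -1.811 , p_ee: 0.039 -0.524 0.561 , tau: -63.366 40.974 -5.818 14.784 -2.762
step 20 , θ: 0.735 -1.314 -1.743 -2.133 0.780 , qd: -3.254 0.961 -8.244 -7.528 -1.745 , p_ee: 0.021 -0.537 0.524 , tau: -68.015 39.727 -5.678 16.153 -2.931
step 21 , θ: 0.694 -1.305 -1.823 -2.204 0.768 , qd: -4.830 0.805 -8.003 -6.673 -1.149 , p_ee: 0.005 -0.550 0.490 , tau: -67.583 34.335 -4.853 16.659 -3.085
step 22 , θ: 0.638 -1.299 -1.901 -2.266 0.760 , qd: -6.432 0.519 -7.520 -5.884 -0.790 , p_ee: -0.009 -0.561 0.460 , tau: -59.272 25.278 -2.887 16.151 -3.066
step 23 , θ: 0.566 -1.296 -1.972 -2.321 0.756 , qd: -7.930 0.106 -6.721 -5.109 -0.486 , p_ee: -0.022 -0.571 0.434 , tau: -46.355 16.159 -0.503 14.911 -2.943
step 24 , θ: 0.480 -1.297 -2.033 -2.367 0.755 , qd: -9.194 -0.326 -5.713 -4.393 -0.516 , p_ee: -0.036 -0.579 0.413 , tau: -33.909 9.589 1.344 13.333 -2.673
step 25 , θ: 0.383 -1.303 -2.084 -2.406 0.758 , qd: -10.202 -0.685 -4.569 -3.619 -0.068 , p_ee: -0.051 -0.585 0.396 , tau: -24.293 5.604 2.312 11.634 -2.453
step 26 , θ: 0.277 -1.311 -2.125 -2.438 0.760 , qd: -10.944 -0.851 -3.511 -3.033 -0.236 , p_ee: -0.069 -0.589 0.382 , tau: -17.192 3.252 2.592 9.885 -2.063
step 27 , θ: 0.165 -1.319 -2.154 -2.465 0.764 , qd: -11.478 -0.838 -2.514 -2.493 -0.003 , p_ee: -0.088 -0.592 0.370 , tau: -11.843 1.594 2.429 8.129 -1.746
step 28 , θ: 0.048 -1.327 -2.175 -2.487 0.767 , qd: -11.809 -0.632 -1.678 -2.158 -0.093 , p_ee: -0.110 -0.592 0.359 , tau: -7.544 0.126 2.025 6.412 -1.365
step 29 , θ: -0.071 -1.332 -2.188 -2.506 0.772 , qd: -11.973 -0.288 -0.951 -1.972 0.003 , p_ee: -0.134 -0.592 0.350 , tau: -3.918 -1.462 1.494 4.789 -1.047
step 30 , θ: -0.190 -1.333 -2.194 -2.525 0.775 , qd: -11.978 0.160 -0.352 -1.962 0.121 , p_ee: -0.161 -0.591 0.340 , tau: -0.744 -3.294 0.904 3.296 -0.764
step 31 , θ: -0.310 -1.329 -2.195 -2.546 0.776 , qd: -11.860 0.639 0.190 -2.017 0.862 , p_ee: -0.189 -0.588 0.331 , tau: 2.105 -5.434 0.299 1.957 -0.653
step 32 , θ: -0.427 -1.319 -2.193 -2.569 0.777 , qd: -11.601 1.178 0.497 -2.412 0.460 , p_ee: -0.219 -0.585 0.321 , tau: 4.611 -7.695 -0.293 0.808 -0.336
step 33 , θ: -0.541 -1.305 -2.187 -2.595 0.780 , qd: -11.257 1.688 0.713 -2.861 0.362 , p_ee: -0.250 -0.581 0.311 , tau: 6.858 -10.207 -0.844 -0.152 -0.131
step 34 , θ: -0.652 -1.286 -2.179 -2.626 0.785 , qd: -10.860 2.128 0.860 -3.318 0.652 , p_ee: -0.282 -0.576 0.300 , tau: 8.889 -12.902 -1.317 -0.909 -0.061
step 35 , θ: -0.758 -1.263 -2.170 -2.662 0.791 , qd: -10.425 2.496 0.877 -3.869 0.603 , p_ee: -0.315 -0.571 0.288 , tau: 10.684 -15.646 -1.689 -1.449 0.029
step 36 , θ: -0.860 -1.236 -2.162 -2.703 0.798 , qd: -9.983 2.753 0.821 -4.385 0.764 , p_ee: -0.348 -0.565 0.275
any joint saturated: yes


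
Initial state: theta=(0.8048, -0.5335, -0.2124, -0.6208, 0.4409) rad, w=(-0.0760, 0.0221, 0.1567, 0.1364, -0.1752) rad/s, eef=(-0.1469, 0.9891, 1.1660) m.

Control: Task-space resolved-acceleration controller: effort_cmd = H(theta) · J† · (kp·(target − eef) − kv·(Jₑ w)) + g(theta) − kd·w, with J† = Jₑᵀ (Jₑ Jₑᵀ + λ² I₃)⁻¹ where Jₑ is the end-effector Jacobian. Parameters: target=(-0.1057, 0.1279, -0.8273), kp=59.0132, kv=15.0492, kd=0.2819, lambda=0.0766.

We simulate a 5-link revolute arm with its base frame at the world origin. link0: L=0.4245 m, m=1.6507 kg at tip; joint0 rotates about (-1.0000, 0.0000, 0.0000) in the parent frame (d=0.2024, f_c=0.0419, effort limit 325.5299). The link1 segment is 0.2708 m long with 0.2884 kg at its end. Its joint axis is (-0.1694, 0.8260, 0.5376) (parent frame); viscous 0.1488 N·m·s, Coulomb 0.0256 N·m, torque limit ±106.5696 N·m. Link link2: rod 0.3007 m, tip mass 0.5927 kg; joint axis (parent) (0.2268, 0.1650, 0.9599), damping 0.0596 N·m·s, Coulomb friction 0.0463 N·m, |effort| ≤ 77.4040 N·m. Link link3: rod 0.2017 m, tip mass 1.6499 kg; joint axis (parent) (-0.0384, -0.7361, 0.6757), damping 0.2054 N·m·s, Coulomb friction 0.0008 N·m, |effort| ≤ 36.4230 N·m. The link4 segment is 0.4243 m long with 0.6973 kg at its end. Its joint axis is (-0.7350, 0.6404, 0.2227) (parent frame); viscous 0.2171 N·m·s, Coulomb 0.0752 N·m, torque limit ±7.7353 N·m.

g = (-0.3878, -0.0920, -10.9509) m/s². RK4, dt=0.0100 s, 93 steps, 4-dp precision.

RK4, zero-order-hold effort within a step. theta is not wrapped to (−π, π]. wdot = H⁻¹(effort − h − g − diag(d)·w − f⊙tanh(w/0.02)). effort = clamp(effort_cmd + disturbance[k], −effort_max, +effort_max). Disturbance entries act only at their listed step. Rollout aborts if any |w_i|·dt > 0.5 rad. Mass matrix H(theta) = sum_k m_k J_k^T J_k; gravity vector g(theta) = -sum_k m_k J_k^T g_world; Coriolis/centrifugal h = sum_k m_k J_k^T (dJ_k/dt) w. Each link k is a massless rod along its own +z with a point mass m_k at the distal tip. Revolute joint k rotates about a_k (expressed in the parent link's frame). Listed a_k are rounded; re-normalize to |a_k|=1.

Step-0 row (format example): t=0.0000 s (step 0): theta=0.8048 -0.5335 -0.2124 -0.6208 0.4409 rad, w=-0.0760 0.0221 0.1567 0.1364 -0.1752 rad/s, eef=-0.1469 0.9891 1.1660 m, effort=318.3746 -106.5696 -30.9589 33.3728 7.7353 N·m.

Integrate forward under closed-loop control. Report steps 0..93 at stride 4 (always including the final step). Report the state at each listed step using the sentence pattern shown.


t=0.0400 s (step 4): theta=0.8662 -0.6035 -0.4570 -0.6879 0.7115 rad, w=3.5610 -4.0517 -2.9781 -5.6407 9.2973 rad/s, eef=-0.1528 0.9641 1.1018 m, effort=144.0376 -52.9468 -10.7125 10.0387 6.6237 N·m.
t=0.0800 s (step 8): theta=1.0469 -0.7709 -0.5487 -0.9575 1.0973 rad, w=5.0652 -3.6944 -2.7358 -6.9393 9.4837 rad/s, eef=-0.1806 0.9056 0.9110 m, effort=-22.1090 12.4549 3.4705 -6.0859 3.9712 N·m.
t=0.1200 s (step 12): theta=1.2523 -0.8793 -0.6952 -1.2232 1.4435 rad, w=5.0937 -1.6996 -4.5151 -6.4320 7.7099 rad/s, eef=-0.2134 0.8388 0.6714 m, effort=-79.6244 26.0575 9.3698 -6.8315 -0.1730 N·m.
t=0.1600 s (step 16): theta=1.4478 -0.9116 -0.8934 -1.4824 1.7073 rad, w=4.6299 -0.0121 -5.1712 -6.6478 5.4518 rad/s, eef=-0.2321 0.7744 0.4410 m, effort=-88.8927 19.7311 10.8133 -3.5371 -2.7507 N·m.
t=0.2000 s (step 20): theta=1.6209 -0.8919 -1.0891 -1.7557 1.8783 rad, w=4.0291 0.8518 -4.4398 -6.9365 3.1405 rad/s, eef=-0.2332 0.7141 0.2426 m, effort=-76.2182 7.8214 9.5391 -0.8004 -3.4960 N·m.
t=0.2400 s (step 24): theta=1.7726 -0.8537 -1.2427 -2.0239 1.9660 rad, w=3.5973 0.9912 -3.3004 -6.3193 1.3813 rad/s, eef=-0.2226 0.6573 0.0792 m, effort=-57.0142 0.4224 7.4783 0.8467 -3.1801 N·m.
t=0.2800 s (step 28): theta=1.9123 -0.8150 -1.3605 -2.2509 1.9994 rad, w=3.4238 0.9574 -2.6894 -4.9744 0.4005 rad/s, eef=-0.2082 0.6021 -0.0554 m, effort=-42.6977 -1.7978 6.0097 1.7461 -2.4734 N·m.
t=0.3200 s (step 32): theta=2.0493 -0.7745 -1.4631 -2.4190 2.0051 rad, w=3.4501 1.1095 -2.4767 -3.4298 -0.0343 rad/s, eef=-0.1939 0.5476 -0.1680 m, effort=-32.9538 -2.7165 4.9273 1.9461 -1.7857 N·m.
t=0.3600 s (step 36): theta=2.1899 -0.7227 -1.5588 -2.5262 2.0019 rad, w=3.5885 1.5275 -2.2790 -1.9606 -0.0929 rad/s, eef=-0.1801 0.4949 -0.2634 m, effort=-26.3464 -3.6096 4.0822 1.7070 -1.3903 N·m.
t=0.4000 s (step 40): theta=2.3366 -0.6496 -1.6419 -2.5775 1.9997 rad, w=3.7356 2.1471 -1.8194 -0.6205 -0.0098 rad/s, eef=-0.1670 0.4450 -0.3453 m, effort=-23.5205 -4.3262 3.5890 1.3085 -1.2710 N·m.
t=0.4400 s (step 44): theta=2.4872 -0.5510 -1.7003 -2.5773 1.9996 rad, w=3.7709 2.7584 -1.0620 0.6101 -0.0241 rad/s, eef=-0.1551 0.3987 -0.4167 m, effort=-24.4687 -4.8874 3.4194 0.7600 -1.3746 N·m.
t=0.4800 s (step 48): theta=2.6357 -0.4326 -1.7246 -2.5314 1.9942 rad, w=3.6271 3.1008 -0.1246 1.6393 -0.3101 rad/s, eef=-0.1443 0.3571 -0.4802 m, effort=-27.2502 -5.6496 3.3780 -0.1098 -1.6178 N·m.
t=0.5200 s (step 52): theta=2.7750 -0.3082 -1.7114 -2.4526 1.9705 rad, w=3.3123 3.0596 0.7611 2.2068 -0.9124 rad/s, eef=-0.1345 0.3208 -0.5374 m, effort=-29.0236 -6.8402 3.1981 -1.4424 -1.6736 N·m.
t=0.5600 s (step 56): theta=2.8992 -0.1918 -1.6675 -2.3638 1.9204 rad, w=2.8865 2.7269 1.3583 2.1416 -1.5748 rad/s, eef=-0.1250 0.2902 -0.5892 m, effort=-28.8614 -8.4803 2.7899 -3.0831 -1.3526 N·m.
t=0.6000 s (step 60): theta=3.0049 -0.0918 -1.6115 -2.2868 1.8494 rad, w=2.3868 2.2640 1.3349 1.6818 -1.8972 rad/s, eef=-0.1154 0.2646 -0.6366 m, effort=-28.2897 -9.9693 2.4376 -4.5927 -0.7371 N·m.
t=0.6400 s (step 64): theta=3.0898 -0.0106 -1.5679 -2.2294 1.7752 rad, w=1.8599 1.8068 0.7950 1.2069 -1.7516 rad/s, eef=-0.1054 0.2422 -0.6795 m, effort=-27.6429 -10.3992 2.3068 -5.5216 -0.0651 N·m.
t=0.6800 s (step 68): theta=3.1542 0.0536 -1.5487 -2.1886 1.7126 rad, w=1.3749 1.4117 0.1869 0.8570 -1.3638 rad/s, eef=-0.0961 0.2212 -0.7167 m, effort=-25.2976 -9.5200 2.1808 -5.7958 0.5057 N·m.
t=0.7200 s (step 72): theta=3.2011 0.1033 -1.5491 -2.1600 1.6655 rad, w=0.9895 1.0855 -0.1415 0.5741 -1.0146 rad/s, eef=-0.0887 0.2016 -0.7466 m, effort=-20.7688 -7.7931 1.8469 -5.6259 0.9488 N·m.
t=0.7600 s (step 76): theta=3.2346 0.1413 -1.5579 -2.1416 1.6306 rad, w=0.6987 0.8240 -0.2800 0.3572 -0.7449 rad/s, eef=-0.0837 0.1844 -0.7691 m, effort=-15.4716 -5.9127 1.3983 -5.2972 1.2623 N·m.
t=0.8000 s (step 80): theta=3.2580 0.1700 -1.5703 -2.1306 1.6050 rad, w=0.4832 0.6201 -0.3290 0.2042 -0.5446 rad/s, eef=-0.0809 0.1701 -0.7855 m, effort=-10.4772 -4.2144 0.9436 -4.9630 1.4789 N·m.
t=0.8400 s (step 84): theta=3.2741 0.1916 -1.5836 -2.1246 1.5862 rad, w=0.3279 0.4634 -0.3257 0.1006 -0.4040 rad/s, eef=-0.0799 0.1588 -0.7970 m, effort=-6.2302 -2.8208 0.5280 -4.6877 1.6297 N·m.
t=0.8800 s (step 88): theta=3.2849 0.2076 -1.5961 -2.1220 1.5721 rad, w=0.2180 0.3436 -0.2983 0.0351 -0.3054 rad/s, eef=-0.0802 0.1502 -0.8051 m, effort=-2.8453 -1.7450 0.1733 -4.4869 1.7353 N·m.
t=0.9200 s (step 92): theta=3.2920 0.2194 -1.6073 -2.1214 1.5614 rad, w=0.1417 0.2518 -0.2625 -0.0023 -0.2347 rad/s, eef=-0.0813 0.1437 -0.8107 m, effort=-0.2564 -0.9470 -0.1164 -4.3522 1.8092 N·m.
t=0.9300 s (step 93): theta=3.2933 0.2219 -1.6099 -2.1214 1.5592 rad, w=0.1267 0.2323 -0.2532 -0.0084 -0.2201 rad/s, eef=-0.0817 0.1424 -0.8118 m.


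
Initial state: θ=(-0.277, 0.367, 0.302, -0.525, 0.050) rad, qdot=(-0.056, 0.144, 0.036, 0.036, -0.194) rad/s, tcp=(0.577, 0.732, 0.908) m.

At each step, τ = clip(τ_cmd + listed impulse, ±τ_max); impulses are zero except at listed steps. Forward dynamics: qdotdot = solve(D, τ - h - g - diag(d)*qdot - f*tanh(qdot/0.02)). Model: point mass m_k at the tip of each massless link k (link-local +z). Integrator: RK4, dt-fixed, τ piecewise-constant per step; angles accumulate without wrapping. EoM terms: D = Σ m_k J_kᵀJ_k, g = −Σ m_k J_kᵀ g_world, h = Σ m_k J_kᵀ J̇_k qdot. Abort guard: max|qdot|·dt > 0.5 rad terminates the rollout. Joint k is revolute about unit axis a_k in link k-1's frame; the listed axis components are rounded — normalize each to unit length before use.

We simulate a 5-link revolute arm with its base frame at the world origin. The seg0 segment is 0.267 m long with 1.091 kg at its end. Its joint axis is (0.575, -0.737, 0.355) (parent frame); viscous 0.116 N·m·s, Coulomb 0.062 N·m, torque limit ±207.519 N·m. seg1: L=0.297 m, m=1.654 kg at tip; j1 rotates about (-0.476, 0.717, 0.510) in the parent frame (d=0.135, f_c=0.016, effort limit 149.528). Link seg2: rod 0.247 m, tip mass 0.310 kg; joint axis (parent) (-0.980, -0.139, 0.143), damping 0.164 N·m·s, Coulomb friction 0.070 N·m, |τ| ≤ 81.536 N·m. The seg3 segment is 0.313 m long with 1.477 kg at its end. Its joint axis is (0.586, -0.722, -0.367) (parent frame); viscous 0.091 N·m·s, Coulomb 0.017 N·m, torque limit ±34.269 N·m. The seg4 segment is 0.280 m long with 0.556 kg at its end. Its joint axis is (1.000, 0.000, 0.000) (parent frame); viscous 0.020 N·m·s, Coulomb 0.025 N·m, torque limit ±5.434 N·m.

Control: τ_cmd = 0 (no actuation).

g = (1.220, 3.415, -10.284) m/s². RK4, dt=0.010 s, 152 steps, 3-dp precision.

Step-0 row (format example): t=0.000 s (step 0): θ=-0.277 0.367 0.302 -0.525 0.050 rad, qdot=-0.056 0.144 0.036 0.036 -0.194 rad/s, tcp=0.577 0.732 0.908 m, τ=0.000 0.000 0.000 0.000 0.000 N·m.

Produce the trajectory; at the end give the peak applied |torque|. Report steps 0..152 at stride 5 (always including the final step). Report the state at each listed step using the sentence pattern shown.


t=0.050 s (step 5): θ=-0.279 0.398 0.305 -0.522 0.054 rad, qdot=-0.029 1.076 0.089 0.107 0.307 rad/s, tcp=0.584 0.746 0.887 m, τ=0.000 0.000 0.000 0.000 0.000 N·m.
t=0.100 s (step 10): θ=-0.282 0.473 0.311 -0.512 0.078 rad, qdot=-0.135 1.873 0.169 0.339 0.656 rad/s, tcp=0.601 0.776 0.841 m, τ=0.000 0.000 0.000 0.000 0.000 N·m.
t=0.150 s (step 15): θ=-0.295 0.584 0.323 -0.482 0.116 rad, qdot=-0.414 2.564 0.301 0.900 0.811 rad/s, tcp=0.625 0.820 0.769 m, τ=0.000 0.000 0.000 0.000 0.000 N·m.
t=0.200 s (step 20): θ=-0.327 0.727 0.344 -0.413 0.155 rad, qdot=-0.938 3.114 0.600 1.960 0.664 rad/s, tcp=0.654 0.874 0.670 m, τ=0.000 0.000 0.000 0.000 0.000 N·m.
t=0.250 s (step 25): θ=-0.394 0.892 0.388 -0.276 0.175 rad, qdot=-1.797 3.487 1.211 3.613 0.061 rad/s, tcp=0.684 0.935 0.545 m, τ=0.000 0.000 0.000 0.000 0.000 N·m.
t=0.300 s (step 30): θ=-0.514 1.071 0.473 -0.048 0.153 rad, qdot=-3.075 3.570 2.239 5.445 -1.058 rad/s, tcp=0.707 0.990 0.393 m, τ=0.000 0.000 0.000 0.000 0.000 N·m.
t=0.350 s (step 35): θ=-0.706 1.239 0.613 0.239 0.065 rad, qdot=-4.573 3.028 3.321 5.523 -2.395 rad/s, tcp=0.715 1.024 0.209 m, τ=0.000 0.000 0.000 0.000 0.000 N·m.
t=0.400 s (step 40): θ=-0.966 1.361 0.787 0.451 -0.069 rad, qdot=-5.721 1.763 3.359 2.623 -2.750 rad/s, tcp=0.702 1.017 -0.016 m, τ=0.000 0.000 0.000 0.000 0.000 N·m.
t=0.450 s (step 45): θ=-1.266 1.411 0.920 0.493 -0.192 rad, qdot=-6.170 0.225 1.679 -0.789 -2.040 rad/s, tcp=0.666 0.963 -0.284 m, τ=0.000 0.000 0.000 0.000 0.000 N·m.
t=0.500 s (step 50): θ=-1.569 1.391 0.939 0.401 -0.264 rad, qdot=-5.840 -0.869 -0.907 -2.604 -0.740 rad/s, tcp=0.604 0.843 -0.581 m, τ=0.000 0.000 0.000 0.000 0.000 N·m.
t=0.550 s (step 55): θ=-1.844 1.340 0.835 0.261 -0.259 rad, qdot=-5.148 -1.004 -3.102 -2.738 0.998 rad/s, tcp=0.513 0.634 -0.877 m, τ=0.000 0.000 0.000 0.000 0.000 N·m.
t=0.600 s (step 60): θ=-2.091 1.294 0.655 0.154 -0.164 rad, qdot=-4.884 -0.935 -3.795 -1.296 2.709 rad/s, tcp=0.398 0.323 -1.120 m, τ=0.000 0.000 0.000 0.000 0.000 N·m.
t=0.650 s (step 65): θ=-2.347 1.225 0.486 0.132 -0.003 rad, qdot=-5.484 -2.136 -2.773 0.145 3.554 rad/s, tcp=0.266 -0.061 -1.243 m, τ=0.000 0.000 0.000 0.000 0.000 N·m.
t=0.700 s (step 70): θ=-2.647 1.056 0.382 0.129 0.171 rad, qdot=-6.563 -4.775 -1.452 -0.584 3.183 rad/s, tcp=0.132 -0.446 -1.224 m, τ=0.000 0.000 0.000 0.000 0.000 N·m.
t=0.750 s (step 75): θ=-3.010 0.735 0.330 0.058 0.292 rad, qdot=-8.028 -8.212 -0.799 -2.284 1.400 rad/s, tcp=0.005 -0.768 -1.105 m, τ=0.000 0.000 0.000 0.000 0.000 N·m.
t=0.800 s (step 80): θ=-3.462 0.228 0.262 -0.101 0.280 rad, qdot=-9.904 -11.359 -2.815 -4.088 -2.399 rad/s, tcp=-0.110 -1.010 -0.937 m, τ=0.000 0.000 0.000 0.000 0.000 N·m.
t=0.850 s (step 85): θ=-3.882 -0.140 0.028 -0.254 0.057 rad, qdot=-6.362 -2.804 -5.208 -1.043 -5.302 rad/s, tcp=-0.217 -1.168 -0.733 m, τ=0.000 0.000 0.000 0.000 0.000 N·m.
t=0.900 s (step 90): θ=-4.124 -0.152 -0.183 -0.212 -0.176 rad, qdot=-3.568 1.585 -3.088 2.263 -3.772 rad/s, tcp=-0.305 -1.253 -0.528 m, τ=0.000 0.000 0.000 0.000 0.000 N·m.
t=0.950 s (step 95): θ=-4.255 -0.030 -0.290 -0.076 -0.311 rad, qdot=-1.831 2.951 -1.349 2.735 -1.632 rad/s, tcp=-0.374 -1.292 -0.344 m, τ=0.000 0.000 0.000 0.000 0.000 N·m.
t=1.000 s (step 100): θ=-4.317 0.123 -0.332 0.032 -0.346 rad, qdot=-0.669 3.101 -0.434 1.472 0.127 rad/s, tcp=-0.432 -1.303 -0.183 m, τ=0.000 0.000 0.000 0.000 0.000 N·m.
t=1.050 s (step 105): θ=-4.322 0.284 -0.343 0.075 -0.313 rad, qdot=0.446 3.368 -0.097 0.300 1.101 rad/s, tcp=-0.481 -1.295 -0.048 m, τ=0.000 0.000 0.000 0.000 0.000 N·m.
t=1.100 s (step 110): θ=-4.272 0.463 -0.351 0.066 -0.242 rad, qdot=1.525 3.827 -0.346 -0.654 1.698 rad/s, tcp=-0.524 -1.271 0.061 m, τ=0.000 0.000 0.000 0.000 0.000 N·m.
t=1.150 s (step 115): θ=-4.173 0.664 -0.384 0.011 -0.144 rad, qdot=2.413 4.161 -1.025 -1.522 2.212 rad/s, tcp=-0.560 -1.229 0.146 m, τ=0.000 0.000 0.000 0.000 0.000 N·m.
t=1.200 s (step 120): θ=-4.035 0.876 -0.455 -0.083 -0.020 rad, qdot=3.093 4.305 -1.787 -2.150 2.748 rad/s, tcp=-0.590 -1.167 0.204 m, τ=0.000 0.000 0.000 0.000 0.000 N·m.
t=1.250 s (step 125): θ=-3.866 1.093 -0.560 -0.199 0.131 rad, qdot=3.634 4.338 -2.342 -2.466 3.293 rad/s, tcp=-0.612 -1.085 0.232 m, τ=0.000 0.000 0.000 0.000 0.000 N·m.
t=1.300 s (step 130): θ=-3.673 1.309 -0.683 -0.327 0.309 rad, qdot=4.096 4.293 -2.517 -2.622 3.842 rad/s, tcp=-0.627 -0.983 0.227 m, τ=0.000 0.000 0.000 0.000 0.000 N·m.
t=1.350 s (step 135): θ=-3.457 1.520 -0.803 -0.462 0.515 rad, qdot=4.504 4.123 -2.202 -2.823 4.401 rad/s, tcp=-0.635 -0.865 0.185 m, τ=0.000 0.000 0.000 0.000 0.000 N·m.
t=1.400 s (step 140): θ=-3.224 1.717 -0.893 -0.610 0.748 rad, qdot=4.820 3.740 -1.254 -3.056 4.869 rad/s, tcp=-0.636 -0.737 0.102 m, τ=0.000 0.000 0.000 0.000 0.000 N·m.
t=1.450 s (step 145): θ=-2.979 1.889 -0.914 -0.761 0.995 rad, qdot=4.938 3.076 0.561 -2.834 4.904 rad/s, tcp=-0.630 -0.604 -0.024 m, τ=0.000 0.000 0.000 0.000 0.000 N·m.
t=1.500 s (step 150): θ=-2.736 2.021 -0.818 -0.866 1.221 rad, qdot=4.697 2.160 3.483 -0.998 3.893 rad/s, tcp=-0.618 -0.476 -0.197 m, τ=0.000 0.000 0.000 0.000 0.000 N·m.
t=1.520 s (step 152): θ=-2.644 2.060 -0.734 -0.872 1.291 rad, qdot=4.460 1.783 4.897 0.557 2.995 rad/s, tcp=-0.610 -0.427 -0.282 m.
max |τ| (N·m): 0.000
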